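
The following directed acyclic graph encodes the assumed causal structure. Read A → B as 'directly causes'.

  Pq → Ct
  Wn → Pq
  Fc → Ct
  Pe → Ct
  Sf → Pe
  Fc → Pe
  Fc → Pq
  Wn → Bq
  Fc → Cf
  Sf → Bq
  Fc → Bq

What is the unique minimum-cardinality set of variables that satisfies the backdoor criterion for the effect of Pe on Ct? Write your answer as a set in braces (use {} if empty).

{Fc}

Variables eligible for adjustment (non-descendants of Pe, excluding Pe and Ct): {Bq, Cf, Fc, Pq, Sf, Wn}.
Backdoor paths from Pe to Ct:
  P1: Pe <- Sf -> Bq <- Fc -> Pq -> Ct
  P2: Pe <- Sf -> Bq <- Fc -> Ct
  P3: Pe <- Sf -> Bq <- Wn -> Pq <- Fc -> Ct
  P4: Pe <- Sf -> Bq <- Wn -> Pq -> Ct
  P5: Pe <- Fc -> Pq -> Ct
  P6: Pe <- Fc -> Bq <- Wn -> Pq -> Ct
  P7: Pe <- Fc -> Ct
The empty set is not sufficient: P5 (Pe <- Fc -> Pq -> Ct) has no collider blocking it and no conditioned non-collider, so it is open.
Try {Fc}:
  P1: blocked at collider Bq (neither it nor any descendant is in the conditioning set).
  P2: blocked at collider Bq (neither it nor any descendant is in the conditioning set).
  P3: blocked at collider Bq (neither it nor any descendant is in the conditioning set).
  P4: blocked at collider Bq (neither it nor any descendant is in the conditioning set).
  P5: blocked at fork node Fc ∈ conditioning set.
  P6: blocked at fork node Fc ∈ conditioning set.
  P7: blocked at fork node Fc ∈ conditioning set.
{Fc} contains no descendant of Pe and blocks every backdoor path.
No other singleton works — e.g. {Sf} leaves P5 open — so {Fc} is the unique smallest valid adjustment set.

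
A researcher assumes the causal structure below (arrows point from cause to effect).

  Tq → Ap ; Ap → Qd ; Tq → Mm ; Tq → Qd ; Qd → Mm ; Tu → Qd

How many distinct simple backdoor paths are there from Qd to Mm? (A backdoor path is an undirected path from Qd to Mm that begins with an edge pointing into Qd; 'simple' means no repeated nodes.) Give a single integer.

A backdoor path from Qd to Mm is any simple undirected path whose first edge points into Qd (i.e. leaves Qd via a parent).
Parents of Qd: {Ap, Tq, Tu}.
Enumerating:
  P1: Qd <- Tq -> Mm
  P2: Qd <- Ap <- Tq -> Mm
That exhausts the simple backdoor paths. Count: 2.

2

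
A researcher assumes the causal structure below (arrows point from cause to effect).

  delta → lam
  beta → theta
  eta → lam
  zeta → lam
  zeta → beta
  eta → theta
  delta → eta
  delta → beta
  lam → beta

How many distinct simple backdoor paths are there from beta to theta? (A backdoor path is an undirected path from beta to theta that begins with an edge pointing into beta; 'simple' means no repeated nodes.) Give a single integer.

A backdoor path from beta to theta is any simple undirected path whose first edge points into beta (i.e. leaves beta via a parent).
Parents of beta: {delta, lam, zeta}.
Enumerating:
  P1: beta <- zeta -> lam <- delta -> eta -> theta
  P2: beta <- zeta -> lam <- eta -> theta
  P3: beta <- delta -> eta -> theta
  P4: beta <- delta -> lam <- eta -> theta
  P5: beta <- lam <- delta -> eta -> theta
  P6: beta <- lam <- eta -> theta
That exhausts the simple backdoor paths. Count: 6.

6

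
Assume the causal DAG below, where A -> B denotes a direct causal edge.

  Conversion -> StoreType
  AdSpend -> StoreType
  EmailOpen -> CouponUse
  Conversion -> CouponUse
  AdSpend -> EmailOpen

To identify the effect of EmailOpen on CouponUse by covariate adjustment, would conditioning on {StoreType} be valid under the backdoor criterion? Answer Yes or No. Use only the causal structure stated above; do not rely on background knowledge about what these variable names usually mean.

No

Backdoor paths from EmailOpen to CouponUse (paths whose first edge points into EmailOpen):
  P1: EmailOpen <- AdSpend -> StoreType <- Conversion -> CouponUse
Condition 1 (no descendant of EmailOpen in the set): holds — descendants of EmailOpen are {CouponUse}; none are in {StoreType}.
Condition 2 (every backdoor path blocked by {StoreType}):
  P1: open — collider(s) StoreType are conditioned on (or have a conditioned descendant) and no non-collider on the path is in the set.
{StoreType} does not satisfy the backdoor criterion.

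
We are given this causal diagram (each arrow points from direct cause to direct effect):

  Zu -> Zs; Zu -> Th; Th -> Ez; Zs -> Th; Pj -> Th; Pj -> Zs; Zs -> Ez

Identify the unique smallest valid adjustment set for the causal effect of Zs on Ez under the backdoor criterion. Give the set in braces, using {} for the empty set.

{Pj, Zu}

Variables eligible for adjustment (non-descendants of Zs, excluding Zs and Ez): {Pj, Zu}.
Backdoor paths from Zs to Ez:
  P1: Zs <- Zu -> Th -> Ez
  P2: Zs <- Pj -> Th -> Ez
The empty set is not sufficient: P1 (Zs <- Zu -> Th -> Ez) has no collider blocking it and no conditioned non-collider, so it is open.
Try {Pj, Zu}:
  P1: blocked at fork node Zu ∈ conditioning set.
  P2: blocked at fork node Pj ∈ conditioning set.
{Pj, Zu} contains no descendant of Zs and blocks every backdoor path.
Every element of {Pj, Zu} is needed (dropping Pj leaves P2 open; dropping Zu leaves P1 open), so no proper subset is valid.
Among all size-2 subsets of the eligible variables, only {Pj, Zu} blocks every backdoor path, so it is the unique smallest valid adjustment set.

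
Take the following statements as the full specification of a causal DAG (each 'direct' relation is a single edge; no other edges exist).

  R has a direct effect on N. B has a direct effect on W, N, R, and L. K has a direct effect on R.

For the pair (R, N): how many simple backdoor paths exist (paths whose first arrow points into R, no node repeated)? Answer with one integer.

1

A backdoor path from R to N is any simple undirected path whose first edge points into R (i.e. leaves R via a parent).
Parents of R: {B, K}.
Enumerating:
  P1: R <- B -> N
That exhausts the simple backdoor paths. Count: 1.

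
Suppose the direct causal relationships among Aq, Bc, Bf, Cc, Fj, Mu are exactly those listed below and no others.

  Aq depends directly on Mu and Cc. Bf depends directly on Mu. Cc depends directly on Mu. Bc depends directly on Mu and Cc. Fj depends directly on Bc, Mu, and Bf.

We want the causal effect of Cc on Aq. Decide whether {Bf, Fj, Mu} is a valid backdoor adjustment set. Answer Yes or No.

No

Backdoor paths from Cc to Aq (paths whose first edge points into Cc):
  P1: Cc <- Mu -> Aq
Condition 1 (no descendant of Cc in the set): FAILS — Fj is a descendant of Cc.
Condition 2 (every backdoor path blocked by {Bf, Fj, Mu}):
  P1: blocked at fork node Mu ∈ conditioning set.
{Bf, Fj, Mu} does not satisfy the backdoor criterion.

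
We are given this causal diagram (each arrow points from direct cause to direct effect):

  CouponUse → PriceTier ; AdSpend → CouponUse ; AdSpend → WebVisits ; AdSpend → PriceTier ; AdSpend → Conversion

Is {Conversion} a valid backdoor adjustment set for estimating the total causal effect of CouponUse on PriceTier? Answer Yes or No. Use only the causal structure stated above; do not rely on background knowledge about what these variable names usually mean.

Backdoor paths from CouponUse to PriceTier (paths whose first edge points into CouponUse):
  P1: CouponUse <- AdSpend -> PriceTier
Condition 1 (no descendant of CouponUse in the set): holds — descendants of CouponUse are {PriceTier}; none are in {Conversion}.
Condition 2 (every backdoor path blocked by {Conversion}):
  P1: open — no interior node is in the conditioning set.
{Conversion} does not satisfy the backdoor criterion.

No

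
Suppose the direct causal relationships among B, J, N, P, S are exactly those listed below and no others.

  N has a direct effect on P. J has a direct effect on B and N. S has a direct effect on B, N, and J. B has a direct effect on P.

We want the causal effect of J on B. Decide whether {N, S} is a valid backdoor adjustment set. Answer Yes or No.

No

Backdoor paths from J to B (paths whose first edge points into J):
  P1: J <- S -> N -> P <- B
  P2: J <- S -> B
Condition 1 (no descendant of J in the set): FAILS — N is a descendant of J.
Condition 2 (every backdoor path blocked by {N, S}):
  P1: blocked at fork node S ∈ conditioning set.
  P2: blocked at fork node S ∈ conditioning set.
{N, S} does not satisfy the backdoor criterion.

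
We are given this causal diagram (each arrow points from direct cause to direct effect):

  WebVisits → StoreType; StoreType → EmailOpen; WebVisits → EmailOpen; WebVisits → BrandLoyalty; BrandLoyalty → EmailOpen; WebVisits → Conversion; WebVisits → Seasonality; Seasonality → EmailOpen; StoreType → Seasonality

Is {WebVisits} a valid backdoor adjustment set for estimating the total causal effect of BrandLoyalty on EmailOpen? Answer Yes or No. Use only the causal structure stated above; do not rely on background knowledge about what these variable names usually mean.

Backdoor paths from BrandLoyalty to EmailOpen (paths whose first edge points into BrandLoyalty):
  P1: BrandLoyalty <- WebVisits -> StoreType -> Seasonality -> EmailOpen
  P2: BrandLoyalty <- WebVisits -> StoreType -> EmailOpen
  P3: BrandLoyalty <- WebVisits -> Seasonality <- StoreType -> EmailOpen
  P4: BrandLoyalty <- WebVisits -> Seasonality -> EmailOpen
  P5: BrandLoyalty <- WebVisits -> EmailOpen
Condition 1 (no descendant of BrandLoyalty in the set): holds — descendants of BrandLoyalty are {EmailOpen}; none are in {WebVisits}.
Condition 2 (every backdoor path blocked by {WebVisits}):
  P1: blocked at fork node WebVisits ∈ conditioning set.
  P2: blocked at fork node WebVisits ∈ conditioning set.
  P3: blocked at fork node WebVisits ∈ conditioning set.
  P4: blocked at fork node WebVisits ∈ conditioning set.
  P5: blocked at fork node WebVisits ∈ conditioning set.
{WebVisits} satisfies the backdoor criterion.

Yes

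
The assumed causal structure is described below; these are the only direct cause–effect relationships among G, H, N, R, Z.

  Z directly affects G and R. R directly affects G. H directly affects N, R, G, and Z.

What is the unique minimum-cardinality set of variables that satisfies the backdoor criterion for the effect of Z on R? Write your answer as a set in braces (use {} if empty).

{H}

Variables eligible for adjustment (non-descendants of Z, excluding Z and R): {H, N}.
Backdoor paths from Z to R:
  P1: Z <- H -> R
  P2: Z <- H -> G <- R
The empty set is not sufficient: P1 (Z <- H -> R) has no collider blocking it and no conditioned non-collider, so it is open.
Try {H}:
  P1: blocked at fork node H ∈ conditioning set.
  P2: blocked at fork node H ∈ conditioning set.
{H} contains no descendant of Z and blocks every backdoor path.
No other singleton works — e.g. {N} leaves P1 open — so {H} is the unique smallest valid adjustment set.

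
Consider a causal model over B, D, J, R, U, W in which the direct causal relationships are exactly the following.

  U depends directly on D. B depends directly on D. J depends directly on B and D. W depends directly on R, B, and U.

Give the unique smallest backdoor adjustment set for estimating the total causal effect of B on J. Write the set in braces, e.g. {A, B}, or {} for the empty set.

{D}

Variables eligible for adjustment (non-descendants of B, excluding B and J): {D, R, U}.
Backdoor paths from B to J:
  P1: B <- D -> J
The empty set is not sufficient: P1 (B <- D -> J) has no collider blocking it and no conditioned non-collider, so it is open.
Try {D}:
  P1: blocked at fork node D ∈ conditioning set.
{D} contains no descendant of B and blocks every backdoor path.
No other singleton works — e.g. {U} leaves P1 open — so {D} is the unique smallest valid adjustment set.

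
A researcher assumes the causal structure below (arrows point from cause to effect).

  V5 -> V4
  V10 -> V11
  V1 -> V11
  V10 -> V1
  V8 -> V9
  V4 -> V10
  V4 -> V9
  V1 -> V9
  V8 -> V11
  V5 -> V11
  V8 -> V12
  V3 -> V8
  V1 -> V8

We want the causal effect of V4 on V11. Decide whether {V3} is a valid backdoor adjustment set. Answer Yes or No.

Backdoor paths from V4 to V11 (paths whose first edge points into V4):
  P1: V4 <- V5 -> V11
Condition 1 (no descendant of V4 in the set): holds — descendants of V4 are {V1, V10, V11, V12, V8, V9}; none are in {V3}.
Condition 2 (every backdoor path blocked by {V3}):
  P1: open — no interior node is in the conditioning set.
{V3} does not satisfy the backdoor criterion.

No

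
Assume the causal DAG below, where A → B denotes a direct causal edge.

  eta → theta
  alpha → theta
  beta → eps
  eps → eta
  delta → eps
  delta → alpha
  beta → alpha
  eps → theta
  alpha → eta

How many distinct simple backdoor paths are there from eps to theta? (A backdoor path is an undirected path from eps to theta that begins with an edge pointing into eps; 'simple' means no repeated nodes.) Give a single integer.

A backdoor path from eps to theta is any simple undirected path whose first edge points into eps (i.e. leaves eps via a parent).
Parents of eps: {beta, delta}.
Enumerating:
  P1: eps <- beta -> alpha -> eta -> theta
  P2: eps <- beta -> alpha -> theta
  P3: eps <- delta -> alpha -> eta -> theta
  P4: eps <- delta -> alpha -> theta
That exhausts the simple backdoor paths. Count: 4.

4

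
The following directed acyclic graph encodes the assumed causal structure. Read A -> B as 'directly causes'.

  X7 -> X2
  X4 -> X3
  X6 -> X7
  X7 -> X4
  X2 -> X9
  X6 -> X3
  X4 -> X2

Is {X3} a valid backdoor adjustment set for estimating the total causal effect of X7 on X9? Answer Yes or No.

No

Backdoor paths from X7 to X9 (paths whose first edge points into X7):
  P1: X7 <- X6 -> X3 <- X4 -> X2 -> X9
Condition 1 (no descendant of X7 in the set): FAILS — X3 is a descendant of X7.
Condition 2 (every backdoor path blocked by {X3}):
  P1: open — collider(s) X3 are conditioned on (or have a conditioned descendant) and no non-collider on the path is in the set.
{X3} does not satisfy the backdoor criterion.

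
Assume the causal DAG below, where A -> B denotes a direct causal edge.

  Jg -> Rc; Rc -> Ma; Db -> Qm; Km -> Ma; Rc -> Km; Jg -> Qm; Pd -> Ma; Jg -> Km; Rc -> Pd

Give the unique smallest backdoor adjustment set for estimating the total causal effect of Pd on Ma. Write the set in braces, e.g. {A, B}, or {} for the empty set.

{Rc}

Variables eligible for adjustment (non-descendants of Pd, excluding Pd and Ma): {Db, Jg, Km, Qm, Rc}.
Backdoor paths from Pd to Ma:
  P1: Pd <- Rc <- Jg -> Km -> Ma
  P2: Pd <- Rc -> Km -> Ma
  P3: Pd <- Rc -> Ma
The empty set is not sufficient: P1 (Pd <- Rc <- Jg -> Km -> Ma) has no collider blocking it and no conditioned non-collider, so it is open.
Try {Rc}:
  P1: blocked at chain node Rc ∈ conditioning set.
  P2: blocked at fork node Rc ∈ conditioning set.
  P3: blocked at fork node Rc ∈ conditioning set.
{Rc} contains no descendant of Pd and blocks every backdoor path.
No other singleton works — e.g. {Jg} leaves P2 open — so {Rc} is the unique smallest valid adjustment set.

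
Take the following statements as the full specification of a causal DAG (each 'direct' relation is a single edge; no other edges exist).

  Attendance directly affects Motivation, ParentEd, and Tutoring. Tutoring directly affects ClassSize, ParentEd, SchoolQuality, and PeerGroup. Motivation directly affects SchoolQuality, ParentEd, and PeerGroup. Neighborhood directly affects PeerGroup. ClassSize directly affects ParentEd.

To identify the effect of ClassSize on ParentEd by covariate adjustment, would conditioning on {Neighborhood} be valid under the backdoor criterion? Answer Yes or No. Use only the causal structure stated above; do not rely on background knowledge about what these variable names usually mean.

No

Backdoor paths from ClassSize to ParentEd (paths whose first edge points into ClassSize):
  P1: ClassSize <- Tutoring <- Attendance -> Motivation -> ParentEd
  P2: ClassSize <- Tutoring <- Attendance -> ParentEd
  P3: ClassSize <- Tutoring -> ParentEd
  P4: ClassSize <- Tutoring -> SchoolQuality <- Motivation <- Attendance -> ParentEd
  P5: ClassSize <- Tutoring -> SchoolQuality <- Motivation -> ParentEd
  P6: ClassSize <- Tutoring -> PeerGroup <- Motivation <- Attendance -> ParentEd
  P7: ClassSize <- Tutoring -> PeerGroup <- Motivation -> ParentEd
Condition 1 (no descendant of ClassSize in the set): holds — descendants of ClassSize are {ParentEd}; none are in {Neighborhood}.
Condition 2 (every backdoor path blocked by {Neighborhood}):
  P1: open — no interior node is in the conditioning set.
  P2: open — no interior node is in the conditioning set.
  P3: open — no interior node is in the conditioning set.
  P4: blocked at collider SchoolQuality (neither it nor any descendant is in the conditioning set).
  P5: blocked at collider SchoolQuality (neither it nor any descendant is in the conditioning set).
  P6: blocked at collider PeerGroup (neither it nor any descendant is in the conditioning set).
  P7: blocked at collider PeerGroup (neither it nor any descendant is in the conditioning set).
{Neighborhood} does not satisfy the backdoor criterion.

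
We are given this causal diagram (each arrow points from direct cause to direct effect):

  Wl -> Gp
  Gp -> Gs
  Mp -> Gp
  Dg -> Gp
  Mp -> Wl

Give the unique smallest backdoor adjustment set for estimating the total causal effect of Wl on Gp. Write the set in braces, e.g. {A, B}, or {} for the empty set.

Variables eligible for adjustment (non-descendants of Wl, excluding Wl and Gp): {Dg, Mp}.
Backdoor paths from Wl to Gp:
  P1: Wl <- Mp -> Gp
The empty set is not sufficient: P1 (Wl <- Mp -> Gp) has no collider blocking it and no conditioned non-collider, so it is open.
Try {Mp}:
  P1: blocked at fork node Mp ∈ conditioning set.
{Mp} contains no descendant of Wl and blocks every backdoor path.
No other singleton works — e.g. {Dg} leaves P1 open — so {Mp} is the unique smallest valid adjustment set.

{Mp}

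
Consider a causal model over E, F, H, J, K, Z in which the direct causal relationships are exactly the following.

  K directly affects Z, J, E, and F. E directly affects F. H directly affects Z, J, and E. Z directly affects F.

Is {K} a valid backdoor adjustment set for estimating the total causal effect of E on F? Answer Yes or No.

No

Backdoor paths from E to F (paths whose first edge points into E):
  P1: E <- K -> J <- H -> Z -> F
  P2: E <- K -> Z -> F
  P3: E <- K -> F
  P4: E <- H -> J <- K -> Z -> F
  P5: E <- H -> J <- K -> F
  P6: E <- H -> Z <- K -> F
  P7: E <- H -> Z -> F
Condition 1 (no descendant of E in the set): holds — descendants of E are {F}; none are in {K}.
Condition 2 (every backdoor path blocked by {K}):
  P1: blocked at fork node K ∈ conditioning set.
  P2: blocked at fork node K ∈ conditioning set.
  P3: blocked at fork node K ∈ conditioning set.
  P4: blocked at collider J (neither it nor any descendant is in the conditioning set).
  P5: blocked at collider J (neither it nor any descendant is in the conditioning set).
  P6: blocked at collider Z (neither it nor any descendant is in the conditioning set).
  P7: open — no interior node is in the conditioning set.
{K} does not satisfy the backdoor criterion.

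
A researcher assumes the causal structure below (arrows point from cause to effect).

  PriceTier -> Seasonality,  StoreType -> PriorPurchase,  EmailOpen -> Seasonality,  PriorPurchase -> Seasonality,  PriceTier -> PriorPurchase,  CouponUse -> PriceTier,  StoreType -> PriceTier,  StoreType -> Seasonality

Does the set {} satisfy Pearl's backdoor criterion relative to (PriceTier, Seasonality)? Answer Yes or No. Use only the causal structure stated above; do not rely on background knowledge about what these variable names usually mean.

Backdoor paths from PriceTier to Seasonality (paths whose first edge points into PriceTier):
  P1: PriceTier <- StoreType -> PriorPurchase -> Seasonality
  P2: PriceTier <- StoreType -> Seasonality
Condition 1 (no descendant of PriceTier in the set): holds — descendants of PriceTier are {PriorPurchase, Seasonality}; none are in {}.
Condition 2 (every backdoor path blocked by {}):
  P1: open — no interior node is in the conditioning set.
  P2: open — no interior node is in the conditioning set.
{} does not satisfy the backdoor criterion.

No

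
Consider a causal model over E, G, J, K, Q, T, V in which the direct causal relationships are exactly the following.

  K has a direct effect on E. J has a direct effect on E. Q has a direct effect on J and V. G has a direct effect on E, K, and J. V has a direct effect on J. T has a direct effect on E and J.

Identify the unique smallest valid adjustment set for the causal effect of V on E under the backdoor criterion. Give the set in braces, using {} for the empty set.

Variables eligible for adjustment (non-descendants of V, excluding V and E): {G, K, Q, T}.
Backdoor paths from V to E:
  P1: V <- Q -> J <- T -> E
  P2: V <- Q -> J <- G -> K -> E
  P3: V <- Q -> J <- G -> E
  P4: V <- Q -> J -> E
The empty set is not sufficient: P4 (V <- Q -> J -> E) has no collider blocking it and no conditioned non-collider, so it is open.
Try {Q}:
  P1: blocked at fork node Q ∈ conditioning set.
  P2: blocked at fork node Q ∈ conditioning set.
  P3: blocked at fork node Q ∈ conditioning set.
  P4: blocked at fork node Q ∈ conditioning set.
{Q} contains no descendant of V and blocks every backdoor path.
No other singleton works — e.g. {T} leaves P4 open — so {Q} is the unique smallest valid adjustment set.

{Q}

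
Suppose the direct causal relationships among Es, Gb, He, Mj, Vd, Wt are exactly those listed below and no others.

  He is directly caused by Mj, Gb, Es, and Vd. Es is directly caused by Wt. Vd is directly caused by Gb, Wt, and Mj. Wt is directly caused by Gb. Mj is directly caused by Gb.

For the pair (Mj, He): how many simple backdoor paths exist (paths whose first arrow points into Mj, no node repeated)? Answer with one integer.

5

A backdoor path from Mj to He is any simple undirected path whose first edge points into Mj (i.e. leaves Mj via a parent).
Parents of Mj: {Gb}.
Enumerating:
  P1: Mj <- Gb -> Wt -> Es -> He
  P2: Mj <- Gb -> Wt -> Vd -> He
  P3: Mj <- Gb -> Vd <- Wt -> Es -> He
  P4: Mj <- Gb -> Vd -> He
  P5: Mj <- Gb -> He
That exhausts the simple backdoor paths. Count: 5.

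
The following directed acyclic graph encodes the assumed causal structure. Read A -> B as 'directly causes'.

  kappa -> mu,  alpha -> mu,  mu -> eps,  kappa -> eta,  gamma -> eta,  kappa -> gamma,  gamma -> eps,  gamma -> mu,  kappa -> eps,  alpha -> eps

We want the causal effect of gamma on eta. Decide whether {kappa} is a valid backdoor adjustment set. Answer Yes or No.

Backdoor paths from gamma to eta (paths whose first edge points into gamma):
  P1: gamma <- kappa -> eta
Condition 1 (no descendant of gamma in the set): holds — descendants of gamma are {eps, eta, mu}; none are in {kappa}.
Condition 2 (every backdoor path blocked by {kappa}):
  P1: blocked at fork node kappa ∈ conditioning set.
{kappa} satisfies the backdoor criterion.

Yes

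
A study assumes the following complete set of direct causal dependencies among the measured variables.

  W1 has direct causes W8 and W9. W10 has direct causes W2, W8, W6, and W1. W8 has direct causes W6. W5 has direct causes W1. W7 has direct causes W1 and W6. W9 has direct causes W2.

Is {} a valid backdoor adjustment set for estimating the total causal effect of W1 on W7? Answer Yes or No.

Backdoor paths from W1 to W7 (paths whose first edge points into W1):
  P1: W1 <- W8 <- W6 -> W7
  P2: W1 <- W8 -> W10 <- W6 -> W7
  P3: W1 <- W9 <- W2 -> W10 <- W6 -> W7
  P4: W1 <- W9 <- W2 -> W10 <- W8 <- W6 -> W7
Condition 1 (no descendant of W1 in the set): holds — descendants of W1 are {W10, W5, W7}; none are in {}.
Condition 2 (every backdoor path blocked by {}):
  P1: open — no interior node is in the conditioning set.
  P2: blocked at collider W10 (neither it nor any descendant is in the conditioning set).
  P3: blocked at collider W10 (neither it nor any descendant is in the conditioning set).
  P4: blocked at collider W10 (neither it nor any descendant is in the conditioning set).
{} does not satisfy the backdoor criterion.

No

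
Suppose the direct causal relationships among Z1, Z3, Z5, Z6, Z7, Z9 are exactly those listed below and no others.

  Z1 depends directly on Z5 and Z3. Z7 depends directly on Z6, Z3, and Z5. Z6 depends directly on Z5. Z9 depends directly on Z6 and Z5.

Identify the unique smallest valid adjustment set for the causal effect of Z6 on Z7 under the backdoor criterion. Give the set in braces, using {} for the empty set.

{Z5}

Variables eligible for adjustment (non-descendants of Z6, excluding Z6 and Z7): {Z1, Z3, Z5}.
Backdoor paths from Z6 to Z7:
  P1: Z6 <- Z5 -> Z7
  P2: Z6 <- Z5 -> Z1 <- Z3 -> Z7
The empty set is not sufficient: P1 (Z6 <- Z5 -> Z7) has no collider blocking it and no conditioned non-collider, so it is open.
Try {Z5}:
  P1: blocked at fork node Z5 ∈ conditioning set.
  P2: blocked at fork node Z5 ∈ conditioning set.
{Z5} contains no descendant of Z6 and blocks every backdoor path.
No other singleton works — e.g. {Z3} leaves P1 open — so {Z5} is the unique smallest valid adjustment set.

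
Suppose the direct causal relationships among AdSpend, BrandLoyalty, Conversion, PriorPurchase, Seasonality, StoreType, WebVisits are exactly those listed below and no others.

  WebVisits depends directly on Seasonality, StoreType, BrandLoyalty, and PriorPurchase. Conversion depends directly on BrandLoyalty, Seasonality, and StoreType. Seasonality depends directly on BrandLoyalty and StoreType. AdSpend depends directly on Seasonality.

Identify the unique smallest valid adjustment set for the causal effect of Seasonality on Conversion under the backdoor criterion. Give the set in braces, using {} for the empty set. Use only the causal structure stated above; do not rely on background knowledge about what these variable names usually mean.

{BrandLoyalty, StoreType}

Variables eligible for adjustment (non-descendants of Seasonality, excluding Seasonality and Conversion): {BrandLoyalty, PriorPurchase, StoreType}.
Backdoor paths from Seasonality to Conversion:
  P1: Seasonality <- StoreType -> Conversion
  P2: Seasonality <- StoreType -> WebVisits <- BrandLoyalty -> Conversion
  P3: Seasonality <- BrandLoyalty -> Conversion
  P4: Seasonality <- BrandLoyalty -> WebVisits <- StoreType -> Conversion
The empty set is not sufficient: P1 (Seasonality <- StoreType -> Conversion) has no collider blocking it and no conditioned non-collider, so it is open.
Try {BrandLoyalty, StoreType}:
  P1: blocked at fork node StoreType ∈ conditioning set.
  P2: blocked at fork node StoreType ∈ conditioning set.
  P3: blocked at fork node BrandLoyalty ∈ conditioning set.
  P4: blocked at fork node BrandLoyalty ∈ conditioning set.
{BrandLoyalty, StoreType} contains no descendant of Seasonality and blocks every backdoor path.
Every element of {BrandLoyalty, StoreType} is needed (dropping BrandLoyalty leaves P3 open; dropping StoreType leaves P1 open), so no proper subset is valid.
Among all size-2 subsets of the eligible variables, only {BrandLoyalty, StoreType} blocks every backdoor path, so it is the unique smallest valid adjustment set.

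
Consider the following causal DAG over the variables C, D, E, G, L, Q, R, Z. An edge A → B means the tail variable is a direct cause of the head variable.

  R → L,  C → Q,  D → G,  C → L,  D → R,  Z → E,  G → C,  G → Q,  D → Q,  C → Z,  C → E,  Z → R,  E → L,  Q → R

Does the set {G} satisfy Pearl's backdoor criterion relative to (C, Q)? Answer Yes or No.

Backdoor paths from C to Q (paths whose first edge points into C):
  P1: C <- G <- D -> Q
  P2: C <- G <- D -> R <- Q
  P3: C <- G -> Q
Condition 1 (no descendant of C in the set): holds — descendants of C are {E, L, Q, R, Z}; none are in {G}.
Condition 2 (every backdoor path blocked by {G}):
  P1: blocked at chain node G ∈ conditioning set.
  P2: blocked at chain node G ∈ conditioning set.
  P3: blocked at fork node G ∈ conditioning set.
{G} satisfies the backdoor criterion.

Yes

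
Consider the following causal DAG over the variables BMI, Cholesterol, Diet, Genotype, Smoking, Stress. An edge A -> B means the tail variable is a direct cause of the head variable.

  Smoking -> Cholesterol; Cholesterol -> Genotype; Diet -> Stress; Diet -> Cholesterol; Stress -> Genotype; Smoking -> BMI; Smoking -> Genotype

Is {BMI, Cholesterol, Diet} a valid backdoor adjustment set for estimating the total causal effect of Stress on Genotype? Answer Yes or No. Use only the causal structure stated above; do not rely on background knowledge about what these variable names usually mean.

Backdoor paths from Stress to Genotype (paths whose first edge points into Stress):
  P1: Stress <- Diet -> Cholesterol <- Smoking -> Genotype
  P2: Stress <- Diet -> Cholesterol -> Genotype
Condition 1 (no descendant of Stress in the set): holds — descendants of Stress are {Genotype}; none are in {BMI, Cholesterol, Diet}.
Condition 2 (every backdoor path blocked by {BMI, Cholesterol, Diet}):
  P1: blocked at fork node Diet ∈ conditioning set.
  P2: blocked at fork node Diet ∈ conditioning set.
{BMI, Cholesterol, Diet} satisfies the backdoor criterion.

Yes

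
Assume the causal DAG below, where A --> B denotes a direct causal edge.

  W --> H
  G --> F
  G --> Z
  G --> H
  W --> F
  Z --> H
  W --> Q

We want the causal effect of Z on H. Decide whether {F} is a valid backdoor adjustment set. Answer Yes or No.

No

Backdoor paths from Z to H (paths whose first edge points into Z):
  P1: Z <- G -> F <- W -> H
  P2: Z <- G -> H
Condition 1 (no descendant of Z in the set): holds — descendants of Z are {H}; none are in {F}.
Condition 2 (every backdoor path blocked by {F}):
  P1: open — collider(s) F are conditioned on (or have a conditioned descendant) and no non-collider on the path is in the set.
  P2: open — no interior node is in the conditioning set.
{F} does not satisfy the backdoor criterion.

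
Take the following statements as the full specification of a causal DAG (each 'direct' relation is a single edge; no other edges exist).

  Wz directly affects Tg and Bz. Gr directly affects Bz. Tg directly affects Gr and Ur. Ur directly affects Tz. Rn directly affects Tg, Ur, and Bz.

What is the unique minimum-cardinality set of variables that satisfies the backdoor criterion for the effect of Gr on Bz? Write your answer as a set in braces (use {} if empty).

Variables eligible for adjustment (non-descendants of Gr, excluding Gr and Bz): {Rn, Tg, Tz, Ur, Wz}.
Backdoor paths from Gr to Bz:
  P1: Gr <- Tg <- Wz -> Bz
  P2: Gr <- Tg <- Rn -> Bz
  P3: Gr <- Tg -> Ur <- Rn -> Bz
The empty set is not sufficient: P1 (Gr <- Tg <- Wz -> Bz) has no collider blocking it and no conditioned non-collider, so it is open.
Try {Tg}:
  P1: blocked at chain node Tg ∈ conditioning set.
  P2: blocked at chain node Tg ∈ conditioning set.
  P3: blocked at fork node Tg ∈ conditioning set.
{Tg} contains no descendant of Gr and blocks every backdoor path.
No other singleton works — e.g. {Wz} leaves P2 open — so {Tg} is the unique smallest valid adjustment set.

{Tg}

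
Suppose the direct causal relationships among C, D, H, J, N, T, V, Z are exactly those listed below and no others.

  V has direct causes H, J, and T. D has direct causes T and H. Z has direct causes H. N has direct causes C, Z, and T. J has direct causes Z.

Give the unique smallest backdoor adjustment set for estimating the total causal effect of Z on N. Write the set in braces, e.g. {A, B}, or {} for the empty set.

{}

Variables eligible for adjustment (non-descendants of Z, excluding Z and N): {C, D, H, T}.
Backdoor paths from Z to N:
  P1: Z <- H -> D <- T -> N
  P2: Z <- H -> V <- T -> N
Each backdoor path contains an unconditioned collider, so every path is already blocked with the empty conditioning set:
  P1: blocked at collider D (neither it nor any descendant is in the conditioning set).
  P2: blocked at collider V (neither it nor any descendant is in the conditioning set).
The empty set is therefore the unique smallest valid set.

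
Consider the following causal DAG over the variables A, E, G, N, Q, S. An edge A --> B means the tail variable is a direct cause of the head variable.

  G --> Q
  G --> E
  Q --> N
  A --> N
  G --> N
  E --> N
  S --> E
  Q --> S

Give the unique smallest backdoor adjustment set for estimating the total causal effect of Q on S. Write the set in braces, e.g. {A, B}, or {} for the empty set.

Variables eligible for adjustment (non-descendants of Q, excluding Q and S): {A, G}.
Backdoor paths from Q to S:
  P1: Q <- G -> E <- S
  P2: Q <- G -> N <- E <- S
Each backdoor path contains an unconditioned collider, so every path is already blocked with the empty conditioning set:
  P1: blocked at collider E (neither it nor any descendant is in the conditioning set).
  P2: blocked at collider N (neither it nor any descendant is in the conditioning set).
The empty set is therefore the unique smallest valid set.

{}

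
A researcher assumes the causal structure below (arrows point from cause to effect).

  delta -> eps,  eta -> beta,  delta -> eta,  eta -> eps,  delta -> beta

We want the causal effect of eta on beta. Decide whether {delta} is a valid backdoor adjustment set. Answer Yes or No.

Yes

Backdoor paths from eta to beta (paths whose first edge points into eta):
  P1: eta <- delta -> beta
Condition 1 (no descendant of eta in the set): holds — descendants of eta are {beta, eps}; none are in {delta}.
Condition 2 (every backdoor path blocked by {delta}):
  P1: blocked at fork node delta ∈ conditioning set.
{delta} satisfies the backdoor criterion.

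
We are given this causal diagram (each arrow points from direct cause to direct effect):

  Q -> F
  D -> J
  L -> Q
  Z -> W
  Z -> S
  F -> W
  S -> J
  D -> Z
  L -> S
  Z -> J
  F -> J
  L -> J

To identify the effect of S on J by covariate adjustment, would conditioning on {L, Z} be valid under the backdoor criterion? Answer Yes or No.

Yes

Backdoor paths from S to J (paths whose first edge points into S):
  P1: S <- L -> Q -> F -> J
  P2: S <- L -> Q -> F -> W <- Z <- D -> J
  P3: S <- L -> Q -> F -> W <- Z -> J
  P4: S <- L -> J
  P5: S <- Z <- D -> J
  P6: S <- Z -> J
  P7: S <- Z -> W <- F <- Q <- L -> J
  P8: S <- Z -> W <- F -> J
Condition 1 (no descendant of S in the set): holds — descendants of S are {J}; none are in {L, Z}.
Condition 2 (every backdoor path blocked by {L, Z}):
  P1: blocked at fork node L ∈ conditioning set.
  P2: blocked at fork node L ∈ conditioning set.
  P3: blocked at fork node L ∈ conditioning set.
  P4: blocked at fork node L ∈ conditioning set.
  P5: blocked at chain node Z ∈ conditioning set.
  P6: blocked at fork node Z ∈ conditioning set.
  P7: blocked at fork node Z ∈ conditioning set.
  P8: blocked at fork node Z ∈ conditioning set.
{L, Z} satisfies the backdoor criterion.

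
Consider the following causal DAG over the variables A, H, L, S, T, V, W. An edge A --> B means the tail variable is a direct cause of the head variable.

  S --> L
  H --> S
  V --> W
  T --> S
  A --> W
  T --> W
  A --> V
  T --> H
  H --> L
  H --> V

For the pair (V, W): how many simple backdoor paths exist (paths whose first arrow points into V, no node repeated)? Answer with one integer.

4

A backdoor path from V to W is any simple undirected path whose first edge points into V (i.e. leaves V via a parent).
Parents of V: {A, H}.
Enumerating:
  P1: V <- H <- T -> W
  P2: V <- H -> S <- T -> W
  P3: V <- H -> L <- S <- T -> W
  P4: V <- A -> W
That exhausts the simple backdoor paths. Count: 4.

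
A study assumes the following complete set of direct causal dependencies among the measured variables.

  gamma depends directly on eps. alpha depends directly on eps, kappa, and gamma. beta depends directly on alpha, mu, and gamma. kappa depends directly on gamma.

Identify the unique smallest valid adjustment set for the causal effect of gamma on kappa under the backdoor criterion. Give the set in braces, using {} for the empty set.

{}

Variables eligible for adjustment (non-descendants of gamma, excluding gamma and kappa): {eps, mu}.
Backdoor paths from gamma to kappa:
  P1: gamma <- eps -> alpha <- kappa
Each backdoor path contains an unconditioned collider, so every path is already blocked with the empty conditioning set:
  P1: blocked at collider alpha (neither it nor any descendant is in the conditioning set).
The empty set is therefore the unique smallest valid set.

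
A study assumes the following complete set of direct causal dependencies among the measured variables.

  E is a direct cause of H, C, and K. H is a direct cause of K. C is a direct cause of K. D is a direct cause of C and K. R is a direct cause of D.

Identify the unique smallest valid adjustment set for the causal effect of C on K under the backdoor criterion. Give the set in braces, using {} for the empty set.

{D, E}

Variables eligible for adjustment (non-descendants of C, excluding C and K): {D, E, H, R}.
Backdoor paths from C to K:
  P1: C <- E -> H -> K
  P2: C <- E -> K
  P3: C <- D -> K
The empty set is not sufficient: P1 (C <- E -> H -> K) has no collider blocking it and no conditioned non-collider, so it is open.
Try {D, E}:
  P1: blocked at fork node E ∈ conditioning set.
  P2: blocked at fork node E ∈ conditioning set.
  P3: blocked at fork node D ∈ conditioning set.
{D, E} contains no descendant of C and blocks every backdoor path.
Every element of {D, E} is needed (dropping D leaves P3 open; dropping E leaves P1 open), so no proper subset is valid.
Among all size-2 subsets of the eligible variables, only {D, E} blocks every backdoor path, so it is the unique smallest valid adjustment set.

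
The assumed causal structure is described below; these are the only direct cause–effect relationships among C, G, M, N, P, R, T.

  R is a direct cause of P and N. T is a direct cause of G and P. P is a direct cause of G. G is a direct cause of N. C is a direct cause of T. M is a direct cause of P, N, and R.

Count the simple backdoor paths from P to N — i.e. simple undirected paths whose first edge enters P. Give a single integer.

5

A backdoor path from P to N is any simple undirected path whose first edge points into P (i.e. leaves P via a parent).
Parents of P: {M, R, T}.
Enumerating:
  P1: P <- M -> R -> N
  P2: P <- M -> N
  P3: P <- R <- M -> N
  P4: P <- R -> N
  P5: P <- T -> G -> N
That exhausts the simple backdoor paths. Count: 5.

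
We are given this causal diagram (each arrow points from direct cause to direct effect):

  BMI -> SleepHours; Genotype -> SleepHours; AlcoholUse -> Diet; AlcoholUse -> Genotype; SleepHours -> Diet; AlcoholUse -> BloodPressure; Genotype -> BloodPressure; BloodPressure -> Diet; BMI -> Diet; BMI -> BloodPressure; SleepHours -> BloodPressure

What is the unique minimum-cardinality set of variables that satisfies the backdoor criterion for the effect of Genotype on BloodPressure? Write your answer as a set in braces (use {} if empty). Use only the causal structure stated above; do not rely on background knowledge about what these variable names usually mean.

Variables eligible for adjustment (non-descendants of Genotype, excluding Genotype and BloodPressure): {AlcoholUse, BMI}.
Backdoor paths from Genotype to BloodPressure:
  P1: Genotype <- AlcoholUse -> BloodPressure
  P2: Genotype <- AlcoholUse -> Diet <- BMI -> SleepHours -> BloodPressure
  P3: Genotype <- AlcoholUse -> Diet <- BMI -> BloodPressure
  P4: Genotype <- AlcoholUse -> Diet <- SleepHours <- BMI -> BloodPressure
  P5: Genotype <- AlcoholUse -> Diet <- SleepHours -> BloodPressure
  P6: Genotype <- AlcoholUse -> Diet <- BloodPressure
The empty set is not sufficient: P1 (Genotype <- AlcoholUse -> BloodPressure) has no collider blocking it and no conditioned non-collider, so it is open.
Try {AlcoholUse}:
  P1: blocked at fork node AlcoholUse ∈ conditioning set.
  P2: blocked at fork node AlcoholUse ∈ conditioning set.
  P3: blocked at fork node AlcoholUse ∈ conditioning set.
  P4: blocked at fork node AlcoholUse ∈ conditioning set.
  P5: blocked at fork node AlcoholUse ∈ conditioning set.
  P6: blocked at fork node AlcoholUse ∈ conditioning set.
{AlcoholUse} contains no descendant of Genotype and blocks every backdoor path.
No other singleton works — e.g. {BMI} leaves P1 open — so {AlcoholUse} is the unique smallest valid adjustment set.

{AlcoholUse}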